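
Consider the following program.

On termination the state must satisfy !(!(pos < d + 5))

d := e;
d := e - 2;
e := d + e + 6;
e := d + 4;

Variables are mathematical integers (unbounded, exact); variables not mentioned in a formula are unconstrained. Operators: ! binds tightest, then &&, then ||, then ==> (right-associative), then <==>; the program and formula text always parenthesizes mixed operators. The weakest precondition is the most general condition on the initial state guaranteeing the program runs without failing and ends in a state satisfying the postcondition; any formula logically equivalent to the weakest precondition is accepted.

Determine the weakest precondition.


Working backward. After the program, the postcondition !(!(pos < d + 5)) must hold; in canonical form it is pos < d + 5.
Before e := d + 4: pos < d + 5
Before e := d + e + 6: pos < d + 5
Before d := e - 2: pos < e + 3
Before d := e: pos < e + 3
Answer: WP = pos < e + 3


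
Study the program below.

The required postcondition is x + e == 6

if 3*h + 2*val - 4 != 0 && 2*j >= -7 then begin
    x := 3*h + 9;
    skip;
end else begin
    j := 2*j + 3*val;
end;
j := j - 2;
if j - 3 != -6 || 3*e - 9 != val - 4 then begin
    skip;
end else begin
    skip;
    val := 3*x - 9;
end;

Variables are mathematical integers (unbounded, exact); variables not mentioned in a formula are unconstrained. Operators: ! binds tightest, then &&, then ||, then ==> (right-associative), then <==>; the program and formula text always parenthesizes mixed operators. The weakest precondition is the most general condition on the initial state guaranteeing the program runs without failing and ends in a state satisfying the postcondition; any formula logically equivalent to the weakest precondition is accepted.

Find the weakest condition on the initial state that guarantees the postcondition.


Working backward. After the program, the postcondition x + e == 6 must hold; in canonical form it is e + x == 6.
Then branch requires e + x == 6; else branch requires e + x == 6.
Before the if: ((j != -3 || 3*e != val + 5) ==> e + x == 6) && ((!(j != -3 || 3*e != val + 5)) ==> e + x == 6)
Before j := j - 2: ((j != -1 || 3*e != val + 5) ==> e + x == 6) && ((!(j != -1 || 3*e != val + 5)) ==> e + x == 6)
Then branch requires ((j != -1 || 3*e != val + 5) ==> e + 3*h == -3) && ((!(j != -1 || 3*e != val + 5)) ==> e + 3*h == -3); else branch requires ((2*j + 3*val != -1 || 3*e != val + 5) ==> e + x == 6) && ((!(2*j + 3*val != -1 || 3*e != val + 5)) ==> e + x == 6).
Before the if: ((3*h + 2*val != 4 && 2*j >= -7) ==> (((j != -1 || 3*e != val + 5) ==> e + 3*h == -3) && ((!(j != -1 || 3*e != val + 5)) ==> e + 3*h == -3))) && ((!(3*h + 2*val != 4 && 2*j >= -7)) ==> (((2*j + 3*val != -1 || 3*e != val + 5) ==> e + x == 6) && ((!(2*j + 3*val != -1 || 3*e != val + 5)) ==> e + x == 6)))
Answer: WP = ((3*h + 2*val != 4 && 2*j >= -7) ==> (((j != -1 || 3*e != val + 5) ==> e + 3*h == -3) && ((!(j != -1 || 3*e != val + 5)) ==> e + 3*h == -3))) && ((!(3*h + 2*val != 4 && 2*j >= -7)) ==> (((2*j + 3*val != -1 || 3*e != val + 5) ==> e + x == 6) && ((!(2*j + 3*val != -1 || 3*e != val + 5)) ==> e + x == 6)))


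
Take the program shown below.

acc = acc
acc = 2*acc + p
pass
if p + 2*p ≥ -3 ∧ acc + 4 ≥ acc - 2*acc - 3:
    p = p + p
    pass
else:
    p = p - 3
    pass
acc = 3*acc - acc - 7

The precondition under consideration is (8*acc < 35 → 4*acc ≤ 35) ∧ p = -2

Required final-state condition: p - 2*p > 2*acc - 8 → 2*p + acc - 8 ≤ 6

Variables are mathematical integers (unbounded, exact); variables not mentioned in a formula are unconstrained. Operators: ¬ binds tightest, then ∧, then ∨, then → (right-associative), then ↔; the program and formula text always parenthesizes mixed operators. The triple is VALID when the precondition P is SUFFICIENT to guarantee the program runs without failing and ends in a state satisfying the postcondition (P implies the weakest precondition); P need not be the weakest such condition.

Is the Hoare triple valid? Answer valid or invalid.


Working backward. After the program, the postcondition p - 2*p > 2*acc - 8 → 2*p + acc - 8 ≤ 6 must hold; in canonical form it is 2*acc + p < 8 → acc + 2*p ≤ 14.
Before acc := 3*acc - acc - 7: 4*acc + p < 22 → 2*acc + 2*p ≤ 21
Then branch requires 4*acc + 2*p < 22 → 2*acc + 4*p ≤ 21; else branch requires 4*acc + p < 25 → 2*acc + 2*p ≤ 27.
Before the if: ((3*p ≥ -3 ∧ 2*acc ≥ -7) → (4*acc + 2*p < 22 → 2*acc + 4*p ≤ 21)) ∧ ((¬(3*p ≥ -3 ∧ 2*acc ≥ -7)) → (4*acc + p < 25 → 2*acc + 2*p ≤ 27))
Before skip: ((3*p ≥ -3 ∧ 2*acc ≥ -7) → (4*acc + 2*p < 22 → 2*acc + 4*p ≤ 21)) ∧ ((¬(3*p ≥ -3 ∧ 2*acc ≥ -7)) → (4*acc + p < 25 → 2*acc + 2*p ≤ 27))
Before acc := 2*acc + p: ((3*p ≥ -3 ∧ 4*acc + 2*p ≥ -7) → (8*acc + 6*p < 22 → 4*acc + 6*p ≤ 21)) ∧ ((¬(3*p ≥ -3 ∧ 4*acc + 2*p ≥ -7)) → (8*acc + 5*p < 25 → 4*acc + 4*p ≤ 27))
Before acc := acc: ((3*p ≥ -3 ∧ 4*acc + 2*p ≥ -7) → (8*acc + 6*p < 22 → 4*acc + 6*p ≤ 21)) ∧ ((¬(3*p ≥ -3 ∧ 4*acc + 2*p ≥ -7)) → (8*acc + 5*p < 25 → 4*acc + 4*p ≤ 27))
The weakest precondition is ((3*p ≥ -3 ∧ 4*acc + 2*p ≥ -7) → (8*acc + 6*p < 22 → 4*acc + 6*p ≤ 21)) ∧ ((¬(3*p ≥ -3 ∧ 4*acc + 2*p ≥ -7)) → (8*acc + 5*p < 25 → 4*acc + 4*p ≤ 27)).
Check whether (8*acc < 35 → 4*acc ≤ 35) ∧ p = -2 implies it.
Every state satisfying the precondition satisfies the weakest precondition: the implication holds.
Answer: valid


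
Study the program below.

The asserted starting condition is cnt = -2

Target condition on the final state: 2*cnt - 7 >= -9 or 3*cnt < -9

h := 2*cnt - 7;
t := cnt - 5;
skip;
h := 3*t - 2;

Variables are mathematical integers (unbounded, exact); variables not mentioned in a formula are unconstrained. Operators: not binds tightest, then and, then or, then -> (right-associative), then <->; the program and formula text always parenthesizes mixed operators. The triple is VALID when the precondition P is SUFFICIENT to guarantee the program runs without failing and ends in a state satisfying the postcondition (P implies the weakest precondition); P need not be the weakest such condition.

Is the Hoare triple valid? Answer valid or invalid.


Working backward. After the program, the postcondition 2*cnt - 7 >= -9 or 3*cnt < -9 must hold; in canonical form it is 2*cnt >= -2 or 3*cnt < -9.
Before h := 3*t - 2: 2*cnt >= -2 or 3*cnt < -9
Before skip: 2*cnt >= -2 or 3*cnt < -9
Before t := cnt - 5: 2*cnt >= -2 or 3*cnt < -9
Before h := 2*cnt - 7: 2*cnt >= -2 or 3*cnt < -9
The weakest precondition is 2*cnt >= -2 or 3*cnt < -9.
Check whether cnt = -2 implies it.
Countermodel: at the initial state cnt = -2, the precondition holds but the weakest precondition fails.
Answer: invalid


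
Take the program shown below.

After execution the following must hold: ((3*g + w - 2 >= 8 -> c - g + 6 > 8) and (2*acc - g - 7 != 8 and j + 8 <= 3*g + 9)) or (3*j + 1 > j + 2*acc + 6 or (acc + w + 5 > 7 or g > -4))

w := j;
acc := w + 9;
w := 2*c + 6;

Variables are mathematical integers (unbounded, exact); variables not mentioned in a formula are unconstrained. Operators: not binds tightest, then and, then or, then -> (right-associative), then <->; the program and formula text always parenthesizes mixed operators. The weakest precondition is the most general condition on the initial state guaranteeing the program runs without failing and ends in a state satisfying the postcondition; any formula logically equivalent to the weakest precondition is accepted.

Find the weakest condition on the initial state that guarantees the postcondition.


Working backward. After the program, the postcondition ((3*g + w - 2 >= 8 -> c - g + 6 > 8) and (2*acc - g - 7 != 8 and j + 8 <= 3*g + 9)) or (3*j + 1 > j + 2*acc + 6 or (acc + w + 5 > 7 or g > -4)) must hold; in canonical form it is ((3*g + w >= 10 -> c > g + 2) and 2*acc != g + 15 and j <= 3*g + 1) or 2*j > 2*acc + 5 or acc + w > 2 or g > -4.
Before w := 2*c + 6: ((2*c + 3*g >= 4 -> c > g + 2) and 2*acc != g + 15 and j <= 3*g + 1) or 2*j > 2*acc + 5 or acc + 2*c > -4 or g > -4
Before acc := w + 9: ((2*c + 3*g >= 4 -> c > g + 2) and 2*w != g - 3 and j <= 3*g + 1) or 2*j > 2*w + 23 or 2*c + w > -13 or g > -4
Before w := j: ((2*c + 3*g >= 4 -> c > g + 2) and 2*j != g - 3 and j <= 3*g + 1) or 2*c + j > -13 or g > -4
Answer: WP = ((2*c + 3*g >= 4 -> c > g + 2) and 2*j != g - 3 and j <= 3*g + 1) or 2*c + j > -13 or g > -4


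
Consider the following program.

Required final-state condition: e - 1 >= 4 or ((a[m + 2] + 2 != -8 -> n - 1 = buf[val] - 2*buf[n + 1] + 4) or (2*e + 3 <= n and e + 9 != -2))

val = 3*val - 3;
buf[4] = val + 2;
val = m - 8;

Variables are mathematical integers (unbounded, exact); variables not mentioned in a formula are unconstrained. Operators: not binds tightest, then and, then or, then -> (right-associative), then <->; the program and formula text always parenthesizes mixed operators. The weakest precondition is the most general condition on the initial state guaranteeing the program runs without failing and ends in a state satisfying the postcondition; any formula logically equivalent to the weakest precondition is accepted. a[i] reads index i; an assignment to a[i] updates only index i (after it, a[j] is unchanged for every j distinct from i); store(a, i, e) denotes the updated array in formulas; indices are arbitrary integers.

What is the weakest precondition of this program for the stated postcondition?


Working backward. After the program, the postcondition e - 1 >= 4 or ((a[m + 2] + 2 != -8 -> n - 1 = buf[val] - 2*buf[n + 1] + 4) or (2*e + 3 <= n and e + 9 != -2)) must hold; in canonical form it is e >= 5 or (a[m + 2] != -10 -> 2*buf[n + 1] + n = buf[val] + 5) or (2*e <= n - 3 and e != -11).
Before val := m - 8: e >= 5 or (a[m + 2] != -10 -> 2*buf[n + 1] + n = buf[m - 8] + 5) or (2*e <= n - 3 and e != -11)
Before buf[4] := val + 2: e >= 5 or (a[m + 2] != -10 -> 2*store(buf, 4, val + 2)[n + 1] + n = store(buf, 4, val + 2)[m - 8] + 5) or (2*e <= n - 3 and e != -11)
Before val := 3*val - 3: e >= 5 or (a[m + 2] != -10 -> 2*store(buf, 4, 3*val - 1)[n + 1] + n = store(buf, 4, 3*val - 1)[m - 8] + 5) or (2*e <= n - 3 and e != -11)
Answer: WP = e >= 5 or (a[m + 2] != -10 -> 2*store(buf, 4, 3*val - 1)[n + 1] + n = store(buf, 4, 3*val - 1)[m - 8] + 5) or (2*e <= n - 3 and e != -11)


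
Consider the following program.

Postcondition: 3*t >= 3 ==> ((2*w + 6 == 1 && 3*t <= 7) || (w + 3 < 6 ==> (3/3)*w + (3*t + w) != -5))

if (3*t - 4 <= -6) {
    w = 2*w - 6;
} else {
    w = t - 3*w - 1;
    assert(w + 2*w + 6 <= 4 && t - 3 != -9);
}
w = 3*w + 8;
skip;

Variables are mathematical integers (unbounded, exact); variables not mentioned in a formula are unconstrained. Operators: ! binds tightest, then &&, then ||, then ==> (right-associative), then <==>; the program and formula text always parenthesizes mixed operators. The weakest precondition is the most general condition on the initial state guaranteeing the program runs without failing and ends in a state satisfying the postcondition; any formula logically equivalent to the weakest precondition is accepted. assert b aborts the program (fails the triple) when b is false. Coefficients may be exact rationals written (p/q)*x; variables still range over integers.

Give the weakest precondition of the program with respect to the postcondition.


Working backward. After the program, the postcondition 3*t >= 3 ==> ((2*w + 6 == 1 && 3*t <= 7) || (w + 3 < 6 ==> (3/3)*w + (3*t + w) != -5)) must hold; in canonical form it is 3*t >= 3 ==> ((2*w == -5 && 3*t <= 7) || (w < 3 ==> 3*t + 2*w != -5)).
Before skip: 3*t >= 3 ==> ((2*w == -5 && 3*t <= 7) || (w < 3 ==> 3*t + 2*w != -5))
Before w := 3*w + 8: 3*t >= 3 ==> ((6*w == -21 && 3*t <= 7) || (3*w < -5 ==> 3*t + 6*w != -21))
Then branch requires 3*t >= 3 ==> ((12*w == 15 && 3*t <= 7) || (6*w < 13 ==> 3*t + 12*w != 15)); else branch requires 3*t <= 9*w + 1 && t != -6 && (3*t >= 3 ==> ((6*t == 18*w - 15 && 3*t <= 7) || (3*t < 9*w - 2 ==> 9*t != 18*w - 15))).
Before the if: (3*t <= -2 ==> (3*t >= 3 ==> ((12*w == 15 && 3*t <= 7) || (6*w < 13 ==> 3*t + 12*w != 15)))) && ((!(3*t <= -2)) ==> (3*t <= 9*w + 1 && t != -6 && (3*t >= 3 ==> ((6*t == 18*w - 15 && 3*t <= 7) || (3*t < 9*w - 2 ==> 9*t != 18*w - 15)))))
Answer: WP = (3*t <= -2 ==> (3*t >= 3 ==> ((12*w == 15 && 3*t <= 7) || (6*w < 13 ==> 3*t + 12*w != 15)))) && ((!(3*t <= -2)) ==> (3*t <= 9*w + 1 && t != -6 && (3*t >= 3 ==> ((6*t == 18*w - 15 && 3*t <= 7) || (3*t < 9*w - 2 ==> 9*t != 18*w - 15)))))


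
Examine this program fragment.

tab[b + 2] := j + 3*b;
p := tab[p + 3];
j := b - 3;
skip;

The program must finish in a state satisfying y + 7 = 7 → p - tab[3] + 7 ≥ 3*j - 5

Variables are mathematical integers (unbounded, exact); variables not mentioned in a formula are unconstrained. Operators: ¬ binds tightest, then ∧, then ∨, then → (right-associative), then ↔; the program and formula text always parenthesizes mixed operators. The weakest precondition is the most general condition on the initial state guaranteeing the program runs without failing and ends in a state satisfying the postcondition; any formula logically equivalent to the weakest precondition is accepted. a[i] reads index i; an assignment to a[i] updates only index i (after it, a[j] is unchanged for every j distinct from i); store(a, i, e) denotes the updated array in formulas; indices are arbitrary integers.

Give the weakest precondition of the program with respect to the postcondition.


Working backward. After the program, the postcondition y + 7 = 7 → p - tab[3] + 7 ≥ 3*j - 5 must hold; in canonical form it is y = 0 → p ≥ tab[3] + 3*j - 12.
Before skip: y = 0 → p ≥ tab[3] + 3*j - 12
Before j := b - 3: y = 0 → p ≥ tab[3] + 3*b - 21
Before p := tab[p + 3]: y = 0 → tab[p + 3] ≥ tab[3] + 3*b - 21
Before tab[b + 2] := j + 3*b: y = 0 → store(tab, b + 2, 3*b + j)[p + 3] ≥ store(tab, b + 2, 3*b + j)[3] + 3*b - 21
Answer: WP = y = 0 → store(tab, b + 2, 3*b + j)[p + 3] ≥ store(tab, b + 2, 3*b + j)[3] + 3*b - 21


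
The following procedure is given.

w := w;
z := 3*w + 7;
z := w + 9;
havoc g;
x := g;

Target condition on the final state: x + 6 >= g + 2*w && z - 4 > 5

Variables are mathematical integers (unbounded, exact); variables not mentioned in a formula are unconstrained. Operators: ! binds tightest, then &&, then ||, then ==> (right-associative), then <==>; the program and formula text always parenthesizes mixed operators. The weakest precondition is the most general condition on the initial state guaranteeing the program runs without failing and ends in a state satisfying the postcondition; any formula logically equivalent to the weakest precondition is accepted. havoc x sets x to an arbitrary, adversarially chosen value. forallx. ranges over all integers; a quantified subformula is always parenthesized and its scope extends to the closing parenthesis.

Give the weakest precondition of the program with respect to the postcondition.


Working backward. After the program, the postcondition x + 6 >= g + 2*w && z - 4 > 5 must hold; in canonical form it is x >= g + 2*w - 6 && z > 9.
Before x := g: 2*w <= 6 && z > 9
Before havoc g: 2*w <= 6 && z > 9
Before z := w + 9: 2*w <= 6 && w > 0
Before z := 3*w + 7: 2*w <= 6 && w > 0
Before w := w: 2*w <= 6 && w > 0
Answer: WP = 2*w <= 6 && w > 0


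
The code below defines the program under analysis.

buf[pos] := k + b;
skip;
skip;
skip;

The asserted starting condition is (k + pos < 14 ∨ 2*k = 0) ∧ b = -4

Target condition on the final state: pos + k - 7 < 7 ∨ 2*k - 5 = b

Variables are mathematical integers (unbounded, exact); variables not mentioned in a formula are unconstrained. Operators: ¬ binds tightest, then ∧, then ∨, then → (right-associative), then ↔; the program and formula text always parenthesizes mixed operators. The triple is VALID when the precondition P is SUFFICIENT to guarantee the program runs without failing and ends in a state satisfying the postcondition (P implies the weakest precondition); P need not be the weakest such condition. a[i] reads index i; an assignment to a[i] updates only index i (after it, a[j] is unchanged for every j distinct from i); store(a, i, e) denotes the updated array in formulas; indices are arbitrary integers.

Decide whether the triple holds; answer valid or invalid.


Working backward. After the program, the postcondition pos + k - 7 < 7 ∨ 2*k - 5 = b must hold; in canonical form it is k + pos < 14 ∨ 2*k = b + 5.
Before skip: k + pos < 14 ∨ 2*k = b + 5
Before skip: k + pos < 14 ∨ 2*k = b + 5
Before skip: k + pos < 14 ∨ 2*k = b + 5
Before buf[pos] := k + b: k + pos < 14 ∨ 2*k = b + 5
The weakest precondition is k + pos < 14 ∨ 2*k = b + 5.
Check whether (k + pos < 14 ∨ 2*k = 0) ∧ b = -4 implies it.
Countermodel: at the initial state b = -4, k = 0, pos = 14, the precondition holds but the weakest precondition fails.
Answer: invalid


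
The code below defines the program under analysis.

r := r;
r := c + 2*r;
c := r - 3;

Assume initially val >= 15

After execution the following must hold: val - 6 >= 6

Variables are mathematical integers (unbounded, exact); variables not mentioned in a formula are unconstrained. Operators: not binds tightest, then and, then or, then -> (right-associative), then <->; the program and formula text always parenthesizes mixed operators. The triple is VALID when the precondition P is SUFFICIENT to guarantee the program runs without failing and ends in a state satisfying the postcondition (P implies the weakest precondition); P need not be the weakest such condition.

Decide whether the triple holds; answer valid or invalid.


Working backward. After the program, the postcondition val - 6 >= 6 must hold; in canonical form it is val >= 12.
Before c := r - 3: val >= 12
Before r := c + 2*r: val >= 12
Before r := r: val >= 12
The weakest precondition is val >= 12.
Check whether val >= 15 implies it.
Every state satisfying the precondition satisfies the weakest precondition: the implication holds.
Answer: valid


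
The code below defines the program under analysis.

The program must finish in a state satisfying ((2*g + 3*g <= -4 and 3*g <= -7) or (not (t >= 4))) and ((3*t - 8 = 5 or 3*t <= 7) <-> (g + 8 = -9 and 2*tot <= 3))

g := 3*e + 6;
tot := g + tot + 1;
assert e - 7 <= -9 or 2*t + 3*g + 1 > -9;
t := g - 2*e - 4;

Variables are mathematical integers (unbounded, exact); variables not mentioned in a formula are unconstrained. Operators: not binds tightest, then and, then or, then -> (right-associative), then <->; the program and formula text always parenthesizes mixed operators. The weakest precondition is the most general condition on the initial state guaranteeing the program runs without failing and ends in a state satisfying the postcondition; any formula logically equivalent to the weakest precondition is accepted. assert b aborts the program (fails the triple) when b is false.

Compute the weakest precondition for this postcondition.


Working backward. After the program, the postcondition ((2*g + 3*g <= -4 and 3*g <= -7) or (not (t >= 4))) and ((3*t - 8 = 5 or 3*t <= 7) <-> (g + 8 = -9 and 2*tot <= 3)) must hold; in canonical form it is ((5*g <= -4 and 3*g <= -7) or (not (t >= 4))) and ((3*t = 13 or 3*t <= 7) <-> (g = -17 and 2*tot <= 3)).
Before t := g - 2*e - 4: ((5*g <= -4 and 3*g <= -7) or (not (g >= 2*e + 8))) and ((3*g = 6*e + 25 or 3*g <= 6*e + 19) <-> (g = -17 and 2*tot <= 3))
Before assert e - 7 <= -9 or 2*t + 3*g + 1 > -9: (e <= -2 or 3*g + 2*t > -10) and ((5*g <= -4 and 3*g <= -7) or (not (g >= 2*e + 8))) and ((3*g = 6*e + 25 or 3*g <= 6*e + 19) <-> (g = -17 and 2*tot <= 3))
Before tot := g + tot + 1: (e <= -2 or 3*g + 2*t > -10) and ((5*g <= -4 and 3*g <= -7) or (not (g >= 2*e + 8))) and ((3*g = 6*e + 25 or 3*g <= 6*e + 19) <-> (g = -17 and 2*g + 2*tot <= 1))
Before g := 3*e + 6: (e <= -2 or 9*e + 2*t > -28) and ((15*e <= -34 and 9*e <= -25) or (not (e >= 2))) and ((3*e = 7 or 3*e <= 1) <-> (3*e = -23 and 6*e + 2*tot <= -11))
Answer: WP = (e <= -2 or 9*e + 2*t > -28) and ((15*e <= -34 and 9*e <= -25) or (not (e >= 2))) and ((3*e = 7 or 3*e <= 1) <-> (3*e = -23 and 6*e + 2*tot <= -11))


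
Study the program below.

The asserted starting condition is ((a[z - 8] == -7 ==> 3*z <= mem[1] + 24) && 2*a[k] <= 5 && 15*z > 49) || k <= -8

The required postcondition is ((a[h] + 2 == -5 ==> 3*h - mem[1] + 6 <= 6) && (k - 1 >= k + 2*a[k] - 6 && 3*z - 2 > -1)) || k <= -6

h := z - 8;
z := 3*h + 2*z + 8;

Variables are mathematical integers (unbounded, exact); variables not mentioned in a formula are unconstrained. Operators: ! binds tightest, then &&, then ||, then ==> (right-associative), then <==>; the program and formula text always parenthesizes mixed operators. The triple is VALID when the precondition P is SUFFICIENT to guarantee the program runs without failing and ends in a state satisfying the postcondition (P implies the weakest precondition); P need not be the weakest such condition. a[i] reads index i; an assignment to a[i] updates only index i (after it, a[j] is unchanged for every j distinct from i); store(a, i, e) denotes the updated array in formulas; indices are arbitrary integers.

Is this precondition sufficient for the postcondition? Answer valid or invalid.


Working backward. After the program, the postcondition ((a[h] + 2 == -5 ==> 3*h - mem[1] + 6 <= 6) && (k - 1 >= k + 2*a[k] - 6 && 3*z - 2 > -1)) || k <= -6 must hold; in canonical form it is ((a[h] == -7 ==> 3*h <= mem[1]) && 2*a[k] <= 5 && 3*z > 1) || k <= -6.
Before z := 3*h + 2*z + 8: ((a[h] == -7 ==> 3*h <= mem[1]) && 2*a[k] <= 5 && 9*h + 6*z > -23) || k <= -6
Before h := z - 8: ((a[z - 8] == -7 ==> 3*z <= mem[1] + 24) && 2*a[k] <= 5 && 15*z > 49) || k <= -6
The weakest precondition is ((a[z - 8] == -7 ==> 3*z <= mem[1] + 24) && 2*a[k] <= 5 && 15*z > 49) || k <= -6.
Check whether ((a[z - 8] == -7 ==> 3*z <= mem[1] + 24) && 2*a[k] <= 5 && 15*z > 49) || k <= -8 implies it.
Every state satisfying the precondition satisfies the weakest precondition: the implication holds.
Answer: valid


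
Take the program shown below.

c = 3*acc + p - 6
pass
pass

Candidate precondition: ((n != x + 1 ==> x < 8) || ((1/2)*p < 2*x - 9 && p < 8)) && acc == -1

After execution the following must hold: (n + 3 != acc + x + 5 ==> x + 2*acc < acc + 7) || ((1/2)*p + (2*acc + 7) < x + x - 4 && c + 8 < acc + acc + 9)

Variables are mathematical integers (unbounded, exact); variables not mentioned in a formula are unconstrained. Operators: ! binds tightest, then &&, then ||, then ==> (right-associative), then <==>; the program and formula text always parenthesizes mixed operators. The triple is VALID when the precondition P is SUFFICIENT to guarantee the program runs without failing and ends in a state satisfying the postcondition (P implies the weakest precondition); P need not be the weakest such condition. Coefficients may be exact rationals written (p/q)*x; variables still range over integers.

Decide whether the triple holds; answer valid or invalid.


Working backward. After the program, the postcondition (n + 3 != acc + x + 5 ==> x + 2*acc < acc + 7) || ((1/2)*p + (2*acc + 7) < x + x - 4 && c + 8 < acc + acc + 9) must hold; in canonical form it is (n != acc + x + 2 ==> acc + x < 7) || (2*acc + (1/2)*p < 2*x - 11 && c < 2*acc + 1).
Before skip: (n != acc + x + 2 ==> acc + x < 7) || (2*acc + (1/2)*p < 2*x - 11 && c < 2*acc + 1)
Before skip: (n != acc + x + 2 ==> acc + x < 7) || (2*acc + (1/2)*p < 2*x - 11 && c < 2*acc + 1)
Before c := 3*acc + p - 6: (n != acc + x + 2 ==> acc + x < 7) || (2*acc + (1/2)*p < 2*x - 11 && acc + p < 7)
The weakest precondition is (n != acc + x + 2 ==> acc + x < 7) || (2*acc + (1/2)*p < 2*x - 11 && acc + p < 7).
Check whether ((n != x + 1 ==> x < 8) || ((1/2)*p < 2*x - 9 && p < 8)) && acc == -1 implies it.
Every state satisfying the precondition satisfies the weakest precondition: the implication holds.
Answer: valid


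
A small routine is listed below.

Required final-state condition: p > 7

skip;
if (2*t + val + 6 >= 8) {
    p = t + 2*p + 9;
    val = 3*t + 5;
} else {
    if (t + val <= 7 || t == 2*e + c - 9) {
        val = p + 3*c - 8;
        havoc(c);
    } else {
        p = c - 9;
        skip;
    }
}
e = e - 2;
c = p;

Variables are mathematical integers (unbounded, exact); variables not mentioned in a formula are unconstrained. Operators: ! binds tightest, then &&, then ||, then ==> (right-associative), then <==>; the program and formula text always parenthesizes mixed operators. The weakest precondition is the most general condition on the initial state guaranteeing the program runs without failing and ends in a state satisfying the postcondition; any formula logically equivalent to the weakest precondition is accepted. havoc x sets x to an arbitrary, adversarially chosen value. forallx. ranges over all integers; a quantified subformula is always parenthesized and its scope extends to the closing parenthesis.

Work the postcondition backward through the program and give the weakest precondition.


Working backward. After the program, p > 7 must hold.
Before c := p: p > 7
Before e := e - 2: p > 7
Then branch requires 2*p + t > -2; else branch requires ((t + val <= 7 || t == c + 2*e - 9) ==> p > 7) && ((!(t + val <= 7 || t == c + 2*e - 9)) ==> c > 16).
Before the if: (2*t + val >= 2 ==> 2*p + t > -2) && ((!(2*t + val >= 2)) ==> (((t + val <= 7 || t == c + 2*e - 9) ==> p > 7) && ((!(t + val <= 7 || t == c + 2*e - 9)) ==> c > 16)))
Before skip: (2*t + val >= 2 ==> 2*p + t > -2) && ((!(2*t + val >= 2)) ==> (((t + val <= 7 || t == c + 2*e - 9) ==> p > 7) && ((!(t + val <= 7 || t == c + 2*e - 9)) ==> c > 16)))
Answer: WP = (2*t + val >= 2 ==> 2*p + t > -2) && ((!(2*t + val >= 2)) ==> (((t + val <= 7 || t == c + 2*e - 9) ==> p > 7) && ((!(t + val <= 7 || t == c + 2*e - 9)) ==> c > 16)))


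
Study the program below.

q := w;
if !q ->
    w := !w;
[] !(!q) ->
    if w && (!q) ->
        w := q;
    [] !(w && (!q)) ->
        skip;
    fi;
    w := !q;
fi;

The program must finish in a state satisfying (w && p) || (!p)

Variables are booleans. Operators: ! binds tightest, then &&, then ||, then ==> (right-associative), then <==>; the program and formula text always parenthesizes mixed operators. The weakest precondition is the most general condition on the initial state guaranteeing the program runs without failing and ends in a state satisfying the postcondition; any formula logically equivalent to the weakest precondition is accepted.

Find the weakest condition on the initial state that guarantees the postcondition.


Working backward. After the program, (w && p) || (!p) must hold.
Then branch requires ((!w) && p) || (!p); else branch requires ((w && (!q)) ==> (((!q) && p) || (!p))) && ((!(w && (!q))) ==> (((!q) && p) || (!p))).
Before the if: ((!q) ==> (((!w) && p) || (!p))) && (q ==> (((w && (!q)) ==> (((!q) && p) || (!p))) && ((!(w && (!q))) ==> (((!q) && p) || (!p)))))
Before q := w: ((!w) ==> (((!w) && p) || (!p))) && (w ==> (((!w) && p) || (!p)))
Answer: WP = ((!w) ==> (((!w) && p) || (!p))) && (w ==> (((!w) && p) || (!p)))


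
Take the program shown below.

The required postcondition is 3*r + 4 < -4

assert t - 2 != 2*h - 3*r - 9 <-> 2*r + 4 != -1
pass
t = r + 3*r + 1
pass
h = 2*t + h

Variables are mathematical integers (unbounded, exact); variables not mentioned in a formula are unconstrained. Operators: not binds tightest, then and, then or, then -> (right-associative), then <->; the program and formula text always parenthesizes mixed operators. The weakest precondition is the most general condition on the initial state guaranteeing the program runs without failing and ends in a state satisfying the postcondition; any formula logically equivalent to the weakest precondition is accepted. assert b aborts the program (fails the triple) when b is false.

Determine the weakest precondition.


Working backward. After the program, the postcondition 3*r + 4 < -4 must hold; in canonical form it is 3*r < -8.
Before h := 2*t + h: 3*r < -8
Before skip: 3*r < -8
Before t := r + 3*r + 1: 3*r < -8
Before skip: 3*r < -8
Before assert t - 2 != 2*h - 3*r - 9 <-> 2*r + 4 != -1: (3*r + t != 2*h - 7 <-> 2*r != -5) and 3*r < -8
Answer: WP = (3*r + t != 2*h - 7 <-> 2*r != -5) and 3*r < -8


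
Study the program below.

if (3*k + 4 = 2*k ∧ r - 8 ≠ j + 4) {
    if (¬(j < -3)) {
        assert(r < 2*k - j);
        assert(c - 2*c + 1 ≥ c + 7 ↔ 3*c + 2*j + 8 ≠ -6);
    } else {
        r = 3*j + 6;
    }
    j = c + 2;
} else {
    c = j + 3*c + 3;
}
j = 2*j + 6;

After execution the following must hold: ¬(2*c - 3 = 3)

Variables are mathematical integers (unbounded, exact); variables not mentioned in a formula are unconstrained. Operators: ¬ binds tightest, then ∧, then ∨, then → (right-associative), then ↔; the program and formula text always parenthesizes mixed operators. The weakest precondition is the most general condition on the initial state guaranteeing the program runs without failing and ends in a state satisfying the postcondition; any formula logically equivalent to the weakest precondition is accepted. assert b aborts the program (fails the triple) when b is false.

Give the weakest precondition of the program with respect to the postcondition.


Working backward. After the program, the postcondition ¬(2*c - 3 = 3) must hold; in canonical form it is ¬(2*c = 6).
Before j := 2*j + 6: ¬(2*c = 6)
Then branch requires ((¬(j < -3)) → (j + r < 2*k ∧ (2*c ≤ -6 ↔ 3*c + 2*j ≠ -14) ∧ (¬(2*c = 6)))) ∧ (j < -3 → (¬(2*c = 6))); else branch requires ¬(6*c + 2*j = 0).
Before the if: ((k = -4 ∧ r ≠ j + 12) → (((¬(j < -3)) → (j + r < 2*k ∧ (2*c ≤ -6 ↔ 3*c + 2*j ≠ -14) ∧ (¬(2*c = 6)))) ∧ (j < -3 → (¬(2*c = 6))))) ∧ ((¬(k = -4 ∧ r ≠ j + 12)) → (¬(6*c + 2*j = 0)))
Answer: WP = ((k = -4 ∧ r ≠ j + 12) → (((¬(j < -3)) → (j + r < 2*k ∧ (2*c ≤ -6 ↔ 3*c + 2*j ≠ -14) ∧ (¬(2*c = 6)))) ∧ (j < -3 → (¬(2*c = 6))))) ∧ ((¬(k = -4 ∧ r ≠ j + 12)) → (¬(6*c + 2*j = 0)))


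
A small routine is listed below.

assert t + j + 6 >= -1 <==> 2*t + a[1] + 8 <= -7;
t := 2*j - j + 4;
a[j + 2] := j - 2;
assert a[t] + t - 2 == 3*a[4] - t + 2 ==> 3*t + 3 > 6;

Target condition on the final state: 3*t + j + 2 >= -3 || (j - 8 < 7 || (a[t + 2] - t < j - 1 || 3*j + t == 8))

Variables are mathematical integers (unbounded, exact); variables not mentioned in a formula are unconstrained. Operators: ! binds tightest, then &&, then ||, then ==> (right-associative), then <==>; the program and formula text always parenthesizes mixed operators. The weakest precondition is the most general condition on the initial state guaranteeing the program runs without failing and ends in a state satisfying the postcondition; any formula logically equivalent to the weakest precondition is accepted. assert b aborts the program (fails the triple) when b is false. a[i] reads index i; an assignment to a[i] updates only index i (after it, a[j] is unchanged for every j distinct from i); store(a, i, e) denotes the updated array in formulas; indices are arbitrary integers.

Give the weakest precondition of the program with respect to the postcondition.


Working backward. After the program, the postcondition 3*t + j + 2 >= -3 || (j - 8 < 7 || (a[t + 2] - t < j - 1 || 3*j + t == 8)) must hold; in canonical form it is j + 3*t >= -5 || j < 15 || a[t + 2] < j + t - 1 || 3*j + t == 8.
Before assert a[t] + t - 2 == 3*a[4] - t + 2 ==> 3*t + 3 > 6: (a[t] + 2*t == 3*a[4] + 4 ==> 3*t > 3) && (j + 3*t >= -5 || j < 15 || a[t + 2] < j + t - 1 || 3*j + t == 8)
Before a[j + 2] := j - 2: (store(a, j + 2, j - 2)[t] + 2*t == 3*store(a, j + 2, j - 2)[4] + 4 ==> 3*t > 3) && (j + 3*t >= -5 || j < 15 || store(a, j + 2, j - 2)[t + 2] < j + t - 1 || 3*j + t == 8)
Before t := 2*j - j + 4: (store(a, j + 2, j - 2)[j + 4] + 2*j == 3*store(a, j + 2, j - 2)[4] - 4 ==> 3*j > -9) && (4*j >= -17 || j < 15 || store(a, j + 2, j - 2)[j + 6] < 2*j + 3 || 4*j == 4)
Before assert t + j + 6 >= -1 <==> 2*t + a[1] + 8 <= -7: (j + t >= -7 <==> a[1] + 2*t <= -15) && (store(a, j + 2, j - 2)[j + 4] + 2*j == 3*store(a, j + 2, j - 2)[4] - 4 ==> 3*j > -9) && (4*j >= -17 || j < 15 || store(a, j + 2, j - 2)[j + 6] < 2*j + 3 || 4*j == 4)
Answer: WP = (j + t >= -7 <==> a[1] + 2*t <= -15) && (store(a, j + 2, j - 2)[j + 4] + 2*j == 3*store(a, j + 2, j - 2)[4] - 4 ==> 3*j > -9) && (4*j >= -17 || j < 15 || store(a, j + 2, j - 2)[j + 6] < 2*j + 3 || 4*j == 4)


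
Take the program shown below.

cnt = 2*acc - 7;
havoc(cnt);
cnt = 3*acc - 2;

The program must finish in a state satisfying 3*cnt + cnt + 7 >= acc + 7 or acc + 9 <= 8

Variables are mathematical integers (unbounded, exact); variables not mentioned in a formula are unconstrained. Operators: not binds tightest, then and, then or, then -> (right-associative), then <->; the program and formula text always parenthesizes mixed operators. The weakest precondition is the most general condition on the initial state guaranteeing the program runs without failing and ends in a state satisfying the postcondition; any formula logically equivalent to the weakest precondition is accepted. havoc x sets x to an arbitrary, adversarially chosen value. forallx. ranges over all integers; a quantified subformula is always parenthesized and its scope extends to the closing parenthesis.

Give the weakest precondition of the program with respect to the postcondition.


Working backward. After the program, the postcondition 3*cnt + cnt + 7 >= acc + 7 or acc + 9 <= 8 must hold; in canonical form it is 4*cnt >= acc or acc <= -1.
Before cnt := 3*acc - 2: 11*acc >= 8 or acc <= -1
Before havoc cnt: 11*acc >= 8 or acc <= -1
Before cnt := 2*acc - 7: 11*acc >= 8 or acc <= -1
Answer: WP = 11*acc >= 8 or acc <= -1


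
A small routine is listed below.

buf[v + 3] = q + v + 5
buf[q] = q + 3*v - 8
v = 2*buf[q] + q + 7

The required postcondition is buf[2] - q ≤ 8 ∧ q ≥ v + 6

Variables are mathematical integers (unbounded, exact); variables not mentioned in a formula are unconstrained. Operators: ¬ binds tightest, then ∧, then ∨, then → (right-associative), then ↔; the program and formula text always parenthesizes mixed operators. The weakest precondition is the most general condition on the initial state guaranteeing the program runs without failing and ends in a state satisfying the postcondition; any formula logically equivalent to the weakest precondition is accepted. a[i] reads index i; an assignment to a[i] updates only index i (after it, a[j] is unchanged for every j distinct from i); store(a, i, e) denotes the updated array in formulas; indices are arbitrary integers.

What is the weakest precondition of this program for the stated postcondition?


Working backward. After the program, the postcondition buf[2] - q ≤ 8 ∧ q ≥ v + 6 must hold; in canonical form it is buf[2] ≤ q + 8 ∧ q ≥ v + 6.
Before v := 2*buf[q] + q + 7: buf[2] ≤ q + 8 ∧ 2*buf[q] ≤ -13
Before buf[q] := q + 3*v - 8: store(buf, q, q + 3*v - 8)[2] ≤ q + 8 ∧ 2*store(buf, q, q + 3*v - 8)[q] ≤ -13
Before buf[v + 3] := q + v + 5: store(store(buf, v + 3, q + v + 5), q, q + 3*v - 8)[2] ≤ q + 8 ∧ 2*store(store(buf, v + 3, q + v + 5), q, q + 3*v - 8)[q] ≤ -13
Answer: WP = store(store(buf, v + 3, q + v + 5), q, q + 3*v - 8)[2] ≤ q + 8 ∧ 2*store(store(buf, v + 3, q + v + 5), q, q + 3*v - 8)[q] ≤ -13


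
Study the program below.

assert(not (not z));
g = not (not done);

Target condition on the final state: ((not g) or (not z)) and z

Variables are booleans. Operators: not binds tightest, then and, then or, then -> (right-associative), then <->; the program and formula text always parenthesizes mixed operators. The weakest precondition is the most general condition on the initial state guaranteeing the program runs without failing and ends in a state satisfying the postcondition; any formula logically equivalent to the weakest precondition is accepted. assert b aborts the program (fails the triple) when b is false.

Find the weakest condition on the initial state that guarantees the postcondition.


Working backward. After the program, ((not g) or (not z)) and z must hold.
Before g := not (not done): ((not done) or (not z)) and z
Before assert not (not z): z and ((not done) or (not z))
Answer: WP = z and ((not done) or (not z))


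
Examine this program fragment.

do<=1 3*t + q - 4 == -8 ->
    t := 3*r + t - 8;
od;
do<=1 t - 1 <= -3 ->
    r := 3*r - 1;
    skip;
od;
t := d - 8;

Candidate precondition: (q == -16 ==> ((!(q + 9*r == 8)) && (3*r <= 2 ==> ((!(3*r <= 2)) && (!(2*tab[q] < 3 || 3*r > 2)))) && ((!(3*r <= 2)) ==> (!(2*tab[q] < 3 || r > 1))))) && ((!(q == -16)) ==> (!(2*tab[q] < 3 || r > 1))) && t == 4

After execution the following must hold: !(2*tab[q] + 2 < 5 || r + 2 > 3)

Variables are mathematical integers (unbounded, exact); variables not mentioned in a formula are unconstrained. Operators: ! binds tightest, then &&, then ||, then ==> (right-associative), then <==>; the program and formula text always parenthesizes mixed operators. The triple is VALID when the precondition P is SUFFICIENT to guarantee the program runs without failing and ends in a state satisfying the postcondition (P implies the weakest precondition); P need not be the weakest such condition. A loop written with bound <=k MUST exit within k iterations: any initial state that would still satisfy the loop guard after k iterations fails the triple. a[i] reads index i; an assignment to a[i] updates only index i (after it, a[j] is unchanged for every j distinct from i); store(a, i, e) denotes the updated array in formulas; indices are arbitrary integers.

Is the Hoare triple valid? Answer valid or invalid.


Working backward. After the program, the postcondition !(2*tab[q] + 2 < 5 || r + 2 > 3) must hold; in canonical form it is !(2*tab[q] < 3 || r > 1).
Before t := d - 8: !(2*tab[q] < 3 || r > 1)
Before the loop (bound <=1), unroll the exhaustion recursion (WP_0 = exit-now case; WP_j = one more guarded iteration, up to j = 1):
  WP_0: (!(t <= -2)) && (!(2*tab[q] < 3 || r > 1))
  WP_1: (t <= -2 ==> ((!(t <= -2)) && (!(2*tab[q] < 3 || 3*r > 2)))) && ((!(t <= -2)) ==> (!(2*tab[q] < 3 || r > 1)))
So before the loop: (t <= -2 ==> ((!(t <= -2)) && (!(2*tab[q] < 3 || 3*r > 2)))) && ((!(t <= -2)) ==> (!(2*tab[q] < 3 || r > 1)))
Before the loop (bound <=1), unroll the exhaustion recursion (WP_0 = exit-now case; WP_j = one more guarded iteration, up to j = 1):
  WP_0: (!(q + 3*t == -4)) && (t <= -2 ==> ((!(t <= -2)) && (!(2*tab[q] < 3 || 3*r > 2)))) && ((!(t <= -2)) ==> (!(2*tab[q] < 3 || r > 1)))
  WP_1: (q + 3*t == -4 ==> ((!(q + 9*r + 3*t == 20)) && (3*r + t <= 6 ==> ((!(3*r + t <= 6)) && (!(2*tab[q] < 3 || 3*r > 2)))) && ((!(3*r + t <= 6)) ==> (!(2*tab[q] < 3 || r > 1))))) && ((!(q + 3*t == -4)) ==> ((t <= -2 ==> ((!(t <= -2)) && (!(2*tab[q] < 3 || 3*r > 2)))) && ((!(t <= -2)) ==> (!(2*tab[q] < 3 || r > 1)))))
So before the loop: (q + 3*t == -4 ==> ((!(q + 9*r + 3*t == 20)) && (3*r + t <= 6 ==> ((!(3*r + t <= 6)) && (!(2*tab[q] < 3 || 3*r > 2)))) && ((!(3*r + t <= 6)) ==> (!(2*tab[q] < 3 || r > 1))))) && ((!(q + 3*t == -4)) ==> ((t <= -2 ==> ((!(t <= -2)) && (!(2*tab[q] < 3 || 3*r > 2)))) && ((!(t <= -2)) ==> (!(2*tab[q] < 3 || r > 1)))))
The weakest precondition is (q + 3*t == -4 ==> ((!(q + 9*r + 3*t == 20)) && (3*r + t <= 6 ==> ((!(3*r + t <= 6)) && (!(2*tab[q] < 3 || 3*r > 2)))) && ((!(3*r + t <= 6)) ==> (!(2*tab[q] < 3 || r > 1))))) && ((!(q + 3*t == -4)) ==> ((t <= -2 ==> ((!(t <= -2)) && (!(2*tab[q] < 3 || 3*r > 2)))) && ((!(t <= -2)) ==> (!(2*tab[q] < 3 || r > 1))))).
Check whether (q == -16 ==> ((!(q + 9*r == 8)) && (3*r <= 2 ==> ((!(3*r <= 2)) && (!(2*tab[q] < 3 || 3*r > 2)))) && ((!(3*r <= 2)) ==> (!(2*tab[q] < 3 || r > 1))))) && ((!(q == -16)) ==> (!(2*tab[q] < 3 || r > 1))) && t == 4 implies it.
Every state satisfying the precondition satisfies the weakest precondition: the implication holds.
Answer: valid


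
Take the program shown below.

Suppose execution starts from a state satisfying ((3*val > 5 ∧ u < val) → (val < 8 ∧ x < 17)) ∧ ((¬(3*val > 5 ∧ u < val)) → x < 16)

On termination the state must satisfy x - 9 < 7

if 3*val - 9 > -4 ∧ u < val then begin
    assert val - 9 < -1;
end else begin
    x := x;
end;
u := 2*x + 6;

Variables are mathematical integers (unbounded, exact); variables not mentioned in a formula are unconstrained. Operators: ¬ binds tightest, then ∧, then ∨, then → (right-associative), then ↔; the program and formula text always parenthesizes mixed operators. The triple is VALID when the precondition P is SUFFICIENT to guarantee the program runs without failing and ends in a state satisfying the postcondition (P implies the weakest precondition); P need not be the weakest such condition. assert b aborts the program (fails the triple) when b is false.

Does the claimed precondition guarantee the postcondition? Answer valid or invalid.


Working backward. After the program, the postcondition x - 9 < 7 must hold; in canonical form it is x < 16.
Before u := 2*x + 6: x < 16
Then branch requires val < 8 ∧ x < 16; else branch requires x < 16.
Before the if: ((3*val > 5 ∧ u < val) → (val < 8 ∧ x < 16)) ∧ ((¬(3*val > 5 ∧ u < val)) → x < 16)
The weakest precondition is ((3*val > 5 ∧ u < val) → (val < 8 ∧ x < 16)) ∧ ((¬(3*val > 5 ∧ u < val)) → x < 16).
Check whether ((3*val > 5 ∧ u < val) → (val < 8 ∧ x < 17)) ∧ ((¬(3*val > 5 ∧ u < val)) → x < 16) implies it.
Countermodel: at the initial state u = 1, val = 2, x = 16, the precondition holds but the weakest precondition fails.
Answer: invalid
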